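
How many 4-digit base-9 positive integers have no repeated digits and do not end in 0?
Last digit: 8 nonzero choices. First digit: 7 (nonzero, ≠last). Middle 2: P(7,2) = 42. Total = 2352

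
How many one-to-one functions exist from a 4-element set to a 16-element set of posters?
P(16,4) = 16!/(16-4)! = 43680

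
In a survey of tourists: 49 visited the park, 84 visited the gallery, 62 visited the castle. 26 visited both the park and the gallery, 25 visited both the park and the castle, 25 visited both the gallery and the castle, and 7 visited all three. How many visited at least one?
|A∪B∪C| = 49+84+62-26-25-25+7 = 126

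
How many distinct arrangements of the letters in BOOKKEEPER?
10! / (1! × 2! × 2! × 3! × 1! × 1!) = 151200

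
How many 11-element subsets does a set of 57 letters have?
C(57,11) = 57!/(11!×46!) = 184509266760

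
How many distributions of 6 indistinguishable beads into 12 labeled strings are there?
C(6+12-1, 12-1) = C(17, 11) = 12376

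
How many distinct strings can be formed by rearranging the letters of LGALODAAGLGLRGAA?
16! / (5! × 4! × 1! × 4! × 1! × 1!) = 302702400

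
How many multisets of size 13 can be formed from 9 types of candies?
C(13+9-1, 9-1) = C(21, 8) = 203490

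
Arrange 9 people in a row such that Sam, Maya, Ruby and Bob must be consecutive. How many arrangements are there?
Treat the 4 as one block: (9-4+1)! × 4! = 720 × 24 = 17280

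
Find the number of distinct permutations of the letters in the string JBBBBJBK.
8! / (5! × 1! × 2!) = 168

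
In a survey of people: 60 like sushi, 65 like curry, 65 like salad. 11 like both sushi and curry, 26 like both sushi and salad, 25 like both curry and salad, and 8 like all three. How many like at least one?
|A∪B∪C| = 60+65+65-11-26-25+8 = 136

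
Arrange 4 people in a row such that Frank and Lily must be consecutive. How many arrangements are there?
Treat the 2 as one block: (4-2+1)! × 2! = 6 × 2 = 12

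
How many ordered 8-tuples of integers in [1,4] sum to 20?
Coefficient of x^20 in (x + x² + ... + x^4)^8. By inclusion-exclusion on dice exceeding 4: Σ_j (-1)^j C(8,j)·C(20-1-4j, 7) = C(8,0)·C(19,7) - C(8,1)·C(15,7) + C(8,2)·C(11,7) - C(8,3)·C(7,7) = 1·50388 - 8·6435 + 28·330 - 56·1 = 8092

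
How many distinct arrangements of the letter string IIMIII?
6! / (5! × 1!) = 6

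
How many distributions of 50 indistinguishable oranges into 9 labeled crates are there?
C(50+9-1, 9-1) = C(58, 8) = 1916797311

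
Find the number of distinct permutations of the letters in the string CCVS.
4! / (1! × 2! × 1!) = 12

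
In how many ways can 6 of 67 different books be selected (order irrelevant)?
C(67,6) = 67!/(6!×61!) = 99795696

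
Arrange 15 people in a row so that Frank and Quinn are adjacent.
Treat as block: (15-1)! × 2! = 87178291200 × 2 = 174356582400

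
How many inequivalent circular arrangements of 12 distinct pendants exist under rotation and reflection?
(12-1)!/2 = 39916800/2 = 19958400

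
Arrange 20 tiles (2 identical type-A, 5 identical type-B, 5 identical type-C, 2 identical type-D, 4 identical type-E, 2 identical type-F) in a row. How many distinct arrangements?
20! / (2! × 5! × 5! × 2! × 4! × 2!) = 879955876800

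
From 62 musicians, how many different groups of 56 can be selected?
C(62,56) = 62!/(56!×6!) = 61474519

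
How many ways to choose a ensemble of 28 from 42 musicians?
C(42,28) = 42!/(28!×14!) = 52860229080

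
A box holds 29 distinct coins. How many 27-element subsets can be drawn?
C(29,27) = 29!/(27!×2!) = 406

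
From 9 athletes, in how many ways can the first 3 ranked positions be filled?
P(9,3) = 9!/(9-3)! = 504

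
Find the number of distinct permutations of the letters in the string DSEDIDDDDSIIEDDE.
16! / (3! × 3! × 8! × 2!) = 7207200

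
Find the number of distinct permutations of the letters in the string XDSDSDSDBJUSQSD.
15! / (5! × 1! × 1! × 1! × 5! × 1! × 1!) = 90810720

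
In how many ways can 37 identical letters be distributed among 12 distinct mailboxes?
C(37+12-1, 12-1) = C(48, 11) = 22595200368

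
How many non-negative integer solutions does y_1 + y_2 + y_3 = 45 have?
C(45+3-1, 3-1) = C(47, 2) = 1081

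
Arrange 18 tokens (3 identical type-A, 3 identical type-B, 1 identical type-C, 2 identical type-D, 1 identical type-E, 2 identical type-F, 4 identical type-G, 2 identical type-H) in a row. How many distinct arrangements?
18! / (3! × 3! × 1! × 2! × 1! × 2! × 4! × 2!) = 926269344000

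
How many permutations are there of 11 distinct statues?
11! = 39916800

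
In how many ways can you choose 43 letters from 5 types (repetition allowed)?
C(43+5-1, 5-1) = C(47, 4) = 178365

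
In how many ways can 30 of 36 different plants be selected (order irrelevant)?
C(36,30) = 36!/(30!×6!) = 1947792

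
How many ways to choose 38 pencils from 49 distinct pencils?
C(49,38) = 49!/(38!×11!) = 29135916264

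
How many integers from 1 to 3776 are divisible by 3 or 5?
⌊3776/3⌋ + ⌊3776/5⌋ - ⌊3776/15⌋ = 1258 + 755 - 251 = 1762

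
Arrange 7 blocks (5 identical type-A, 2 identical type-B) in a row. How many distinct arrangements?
7! / (5! × 2!) = 21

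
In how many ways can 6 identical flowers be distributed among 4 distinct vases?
C(6+4-1, 4-1) = C(9, 3) = 84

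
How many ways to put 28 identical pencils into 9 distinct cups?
C(28+9-1, 9-1) = C(36, 8) = 30260340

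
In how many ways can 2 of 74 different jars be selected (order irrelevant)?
C(74,2) = 74!/(2!×72!) = 2701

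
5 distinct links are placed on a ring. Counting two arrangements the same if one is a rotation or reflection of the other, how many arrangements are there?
(5-1)!/2 = 24/2 = 12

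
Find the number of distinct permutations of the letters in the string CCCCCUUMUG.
10! / (5! × 1! × 3! × 1!) = 5040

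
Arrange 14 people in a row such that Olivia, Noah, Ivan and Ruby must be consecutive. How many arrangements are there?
Treat the 4 as one block: (14-4+1)! × 4! = 39916800 × 24 = 958003200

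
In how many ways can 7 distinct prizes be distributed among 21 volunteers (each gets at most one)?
P(21,7) = 21!/(21-7)! = 586051200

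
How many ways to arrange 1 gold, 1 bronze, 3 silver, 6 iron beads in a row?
11! / (1! × 1! × 3! × 6!) = 9240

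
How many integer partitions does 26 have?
Pentagonal recurrence p(n) = p(n-1) + p(n-2) - p(n-5) - p(n-7) + p(n-12) + p(n-15) - ... gives p(0..25) = 1, 1, 2, 3, 5, 7, 11, 15, 22, 30, 42, 56, 77, 101, 135, 176, 231, 297, 385, 490, 627, 792, 1002, 1255, 1575, 1958. p(26) = p(25) + p(24) - p(21) - p(19) + p(14) + p(11) - p(4) - p(0) = 1958 + 1575 - 792 - 490 + 135 + 56 - 5 - 1 = 2436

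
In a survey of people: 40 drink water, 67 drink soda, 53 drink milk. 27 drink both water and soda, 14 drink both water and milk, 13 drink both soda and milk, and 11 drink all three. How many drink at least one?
|A∪B∪C| = 40+67+53-27-14-13+11 = 117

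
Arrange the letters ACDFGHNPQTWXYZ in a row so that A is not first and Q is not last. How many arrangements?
By inclusion-exclusion: 14! - 2×(14-1)! + (14-2)! = 87178291200 - 12454041600 + 479001600 = 75203251200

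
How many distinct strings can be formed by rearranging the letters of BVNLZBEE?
8! / (2! × 1! × 2! × 1! × 1! × 1!) = 10080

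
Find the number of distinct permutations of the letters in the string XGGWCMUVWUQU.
12! / (3! × 1! × 1! × 1! × 1! × 1! × 2! × 2!) = 19958400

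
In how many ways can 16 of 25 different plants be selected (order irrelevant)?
C(25,16) = 25!/(16!×9!) = 2042975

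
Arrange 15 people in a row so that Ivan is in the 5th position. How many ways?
Fix one position: (15-1)! = 87178291200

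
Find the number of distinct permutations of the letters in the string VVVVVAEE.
8! / (2! × 5! × 1!) = 168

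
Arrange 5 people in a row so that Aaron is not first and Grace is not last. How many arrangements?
By inclusion-exclusion: 5! - 2×(5-1)! + (5-2)! = 120 - 48 + 6 = 78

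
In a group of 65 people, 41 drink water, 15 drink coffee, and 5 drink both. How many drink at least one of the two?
|A∪B| = |A| + |B| - |A∩B| = 41 + 15 - 5 = 51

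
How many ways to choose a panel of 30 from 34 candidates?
C(34,30) = 34!/(30!×4!) = 46376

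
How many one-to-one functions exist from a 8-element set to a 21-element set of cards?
P(21,8) = 21!/(21-8)! = 8204716800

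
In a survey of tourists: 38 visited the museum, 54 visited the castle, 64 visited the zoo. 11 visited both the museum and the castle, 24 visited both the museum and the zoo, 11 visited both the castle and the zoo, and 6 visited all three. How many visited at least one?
|A∪B∪C| = 38+54+64-11-24-11+6 = 116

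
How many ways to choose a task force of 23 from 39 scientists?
C(39,23) = 39!/(23!×16!) = 37711260990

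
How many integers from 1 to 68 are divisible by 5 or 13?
⌊68/5⌋ + ⌊68/13⌋ - ⌊68/65⌋ = 13 + 5 - 1 = 17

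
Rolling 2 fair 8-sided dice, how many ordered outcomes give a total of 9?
Coefficient of x^9 in (x + x² + ... + x^8)^2. By inclusion-exclusion on dice exceeding 8: Σ_j (-1)^j C(2,j)·C(9-1-8j, 1) = C(2,0)·C(8,1) = 1·8 = 8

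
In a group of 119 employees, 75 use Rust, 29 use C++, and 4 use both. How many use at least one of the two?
|A∪B| = |A| + |B| - |A∩B| = 75 + 29 - 4 = 100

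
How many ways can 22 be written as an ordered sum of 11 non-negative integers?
C(22+11-1, 11-1) = C(32, 10) = 64512240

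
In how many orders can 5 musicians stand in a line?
5! = 120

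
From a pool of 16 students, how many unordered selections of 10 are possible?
C(16,10) = 16!/(10!×6!) = 8008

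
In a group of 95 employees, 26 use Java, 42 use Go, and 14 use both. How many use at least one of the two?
|A∪B| = |A| + |B| - |A∩B| = 26 + 42 - 14 = 54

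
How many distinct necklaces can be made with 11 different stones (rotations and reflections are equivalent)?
(11-1)!/2 = 3628800/2 = 1814400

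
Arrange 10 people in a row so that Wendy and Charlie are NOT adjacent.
Total - adjacent = 10! - (10-1)!×2 = 3628800 - 725760 = 2903040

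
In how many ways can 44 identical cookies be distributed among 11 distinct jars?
C(44+11-1, 11-1) = C(54, 10) = 23930713170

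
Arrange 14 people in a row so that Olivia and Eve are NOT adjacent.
Total - adjacent = 14! - (14-1)!×2 = 87178291200 - 12454041600 = 74724249600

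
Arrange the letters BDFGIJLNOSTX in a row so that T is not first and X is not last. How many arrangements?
By inclusion-exclusion: 12! - 2×(12-1)! + (12-2)! = 479001600 - 79833600 + 3628800 = 402796800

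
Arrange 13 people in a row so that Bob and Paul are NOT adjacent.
Total - adjacent = 13! - (13-1)!×2 = 6227020800 - 958003200 = 5269017600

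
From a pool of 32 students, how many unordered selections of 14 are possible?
C(32,14) = 32!/(14!×18!) = 471435600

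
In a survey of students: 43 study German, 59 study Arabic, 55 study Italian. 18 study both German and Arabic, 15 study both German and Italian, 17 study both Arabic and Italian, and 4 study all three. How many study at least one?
|A∪B∪C| = 43+59+55-18-15-17+4 = 111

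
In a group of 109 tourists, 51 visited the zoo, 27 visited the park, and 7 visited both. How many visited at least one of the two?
|A∪B| = |A| + |B| - |A∩B| = 51 + 27 - 7 = 71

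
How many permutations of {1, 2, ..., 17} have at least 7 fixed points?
Exactly j fixed points: C(17,j)·!(17-j); sum over j ≥ 7 (derangement numbers via !m = (m-1)·(!(m-1) + !(m-2)): !0..!10 = 1, 0, 1, 2, 9, 44, 265, 1854, 14833, 133496, 1334961). Σ_{j=7}^{17} C(17,j)·!(17-j) = C(17,7)·!10 + C(17,8)·!9 + C(17,9)·!8 + C(17,10)·!7 + C(17,11)·!6 + C(17,12)·!5 + C(17,13)·!4 + C(17,14)·!3 + C(17,15)·!2 + C(17,16)·!1 + C(17,17)·!0 = 19448·1334961 + 24310·133496 + 24310·14833 + 19448·1854 + 12376·265 + 6188·44 + 2380·9 + 680·2 + 136·1 + 17·0 + 1·1 = 29607830939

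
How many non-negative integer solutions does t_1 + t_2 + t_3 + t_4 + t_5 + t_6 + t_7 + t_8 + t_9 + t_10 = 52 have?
C(52+10-1, 10-1) = C(61, 9) = 17341763505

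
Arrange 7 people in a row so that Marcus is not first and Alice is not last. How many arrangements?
By inclusion-exclusion: 7! - 2×(7-1)! + (7-2)! = 5040 - 1440 + 120 = 3720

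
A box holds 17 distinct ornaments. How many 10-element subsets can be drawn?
C(17,10) = 17!/(10!×7!) = 19448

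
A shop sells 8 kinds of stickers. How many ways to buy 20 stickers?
C(20+8-1, 8-1) = C(27, 7) = 888030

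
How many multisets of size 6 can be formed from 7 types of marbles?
C(6+7-1, 7-1) = C(12, 6) = 924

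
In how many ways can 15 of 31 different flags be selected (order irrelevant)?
C(31,15) = 31!/(15!×16!) = 300540195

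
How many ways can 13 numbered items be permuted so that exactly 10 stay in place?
Choose the 10 fixed points C(13,10) = 286, derange the rest: !3 = Σ_{j=0}^{3} (-1)^j·3!/j! = 6 - 6 + 3 - 1 = 2. Product = 286 × 2 = 572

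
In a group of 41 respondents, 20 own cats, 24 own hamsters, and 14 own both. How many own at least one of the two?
|A∪B| = |A| + |B| - |A∩B| = 20 + 24 - 14 = 30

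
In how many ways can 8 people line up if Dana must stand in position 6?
Fix one position: (8-1)! = 5040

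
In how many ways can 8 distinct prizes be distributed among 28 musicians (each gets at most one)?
P(28,8) = 28!/(28-8)! = 125318793600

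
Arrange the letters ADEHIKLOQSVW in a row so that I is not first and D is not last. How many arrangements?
By inclusion-exclusion: 12! - 2×(12-1)! + (12-2)! = 479001600 - 79833600 + 3628800 = 402796800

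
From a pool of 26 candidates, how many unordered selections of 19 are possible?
C(26,19) = 26!/(19!×7!) = 657800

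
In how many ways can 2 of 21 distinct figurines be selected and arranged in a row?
P(21,2) = 21!/(21-2)! = 420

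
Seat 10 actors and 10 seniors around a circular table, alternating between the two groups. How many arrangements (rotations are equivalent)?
Fix one of the actors: (10-1)! ways for the remaining actors, × 10! ways for the seniors = 362880 × 3628800 = 1316818944000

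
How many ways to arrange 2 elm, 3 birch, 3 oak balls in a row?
8! / (2! × 3! × 3!) = 560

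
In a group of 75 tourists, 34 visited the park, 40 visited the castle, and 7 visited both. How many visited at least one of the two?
|A∪B| = |A| + |B| - |A∩B| = 34 + 40 - 7 = 67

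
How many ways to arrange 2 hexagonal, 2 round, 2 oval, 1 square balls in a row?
7! / (2! × 2! × 2! × 1!) = 630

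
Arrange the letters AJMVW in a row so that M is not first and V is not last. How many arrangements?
By inclusion-exclusion: 5! - 2×(5-1)! + (5-2)! = 120 - 48 + 6 = 78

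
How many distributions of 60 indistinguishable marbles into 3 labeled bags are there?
C(60+3-1, 3-1) = C(62, 2) = 1891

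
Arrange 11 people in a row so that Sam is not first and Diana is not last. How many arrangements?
By inclusion-exclusion: 11! - 2×(11-1)! + (11-2)! = 39916800 - 7257600 + 362880 = 33022080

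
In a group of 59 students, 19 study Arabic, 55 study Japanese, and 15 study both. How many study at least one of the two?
|A∪B| = |A| + |B| - |A∩B| = 19 + 55 - 15 = 59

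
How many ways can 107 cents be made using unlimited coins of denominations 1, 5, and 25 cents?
Coefficient of x^107 in 1/(1-x^1) · 1/(1-x^5) · 1/(1-x^25). Case on j = number of 25-cent coins (j = 0..4); remainder r = 107 - 25j is made from {1,5} in ⌊r/5⌋+1 ways. r = 107, 82, 57, 32, 7 → 22 + 17 + 12 + 7 + 2 = 60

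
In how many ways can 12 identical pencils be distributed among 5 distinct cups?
C(12+5-1, 5-1) = C(16, 4) = 1820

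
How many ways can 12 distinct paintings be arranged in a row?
12! = 479001600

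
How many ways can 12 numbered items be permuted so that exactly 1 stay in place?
Choose the 1 fixed point C(12,1) = 12, derange the rest: !11 = Σ_{j=0}^{11} (-1)^j·11!/j! = 39916800 - 39916800 + 19958400 - 6652800 + 1663200 - 332640 + 55440 - 7920 + 990 - 110 + 11 - 1 = 14684570. Product = 12 × 14684570 = 176214840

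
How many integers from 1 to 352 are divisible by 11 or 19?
⌊352/11⌋ + ⌊352/19⌋ - ⌊352/209⌋ = 32 + 18 - 1 = 49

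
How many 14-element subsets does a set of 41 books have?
C(41,14) = 41!/(14!×27!) = 35240152720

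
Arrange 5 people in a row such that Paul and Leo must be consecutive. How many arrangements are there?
Treat the 2 as one block: (5-2+1)! × 2! = 24 × 2 = 48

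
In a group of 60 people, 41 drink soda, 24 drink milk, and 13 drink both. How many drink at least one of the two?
|A∪B| = |A| + |B| - |A∩B| = 41 + 24 - 13 = 52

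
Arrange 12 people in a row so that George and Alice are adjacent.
Treat as block: (12-1)! × 2! = 39916800 × 2 = 79833600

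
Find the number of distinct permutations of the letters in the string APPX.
4! / (1! × 1! × 2!) = 12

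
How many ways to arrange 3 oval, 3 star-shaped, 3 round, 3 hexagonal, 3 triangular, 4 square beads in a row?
19! / (3! × 3! × 3! × 3! × 3! × 4!) = 651819168000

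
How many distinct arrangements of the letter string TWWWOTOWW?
9! / (5! × 2! × 2!) = 756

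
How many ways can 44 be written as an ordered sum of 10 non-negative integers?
C(44+10-1, 10-1) = C(53, 9) = 4431613550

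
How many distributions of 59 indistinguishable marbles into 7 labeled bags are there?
C(59+7-1, 7-1) = C(65, 6) = 82598880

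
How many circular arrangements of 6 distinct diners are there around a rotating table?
Circular: fix one position, arrange the rest. (6-1)! = 120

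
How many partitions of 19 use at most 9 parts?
By conjugation, equals partitions of 19 into parts ≤ 9. Let r_j(i) = number of partitions of i into parts ≤ j, for i = 0..19. r_1(i) = 1 for all i; r_j(i) = r_{j-1}(i) + r_j(i-j). Rows j = 2..9: ≤2: 1 1 2 2 3 3 4 4 5 5 6 6 7 7 8 8 9 9 10 10; ≤3: 1 1 2 3 4 5 7 8 10 12 14 16 19 21 24 27 30 33 37 40; ≤4: 1 1 2 3 5 6 9 11 15 18 23 27 34 39 47 54 64 72 84 94; ≤5: 1 1 2 3 5 7 10 13 18 23 30 37 47 57 70 84 101 119 141 164; ≤6: 1 1 2 3 5 7 11 14 20 26 35 44 58 71 90 110 136 163 199 235; ≤7: 1 1 2 3 5 7 11 15 21 28 38 49 65 82 105 131 164 201 248 300; ≤8: 1 1 2 3 5 7 11 15 22 29 40 52 70 89 116 146 186 230 288 352; ≤9: 1 1 2 3 5 7 11 15 22 30 41 54 73 94 123 157 201 252 318 393. r_9(19) = 393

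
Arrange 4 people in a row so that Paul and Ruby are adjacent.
Treat as block: (4-1)! × 2! = 6 × 2 = 12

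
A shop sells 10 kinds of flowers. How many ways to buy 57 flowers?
C(57+10-1, 10-1) = C(66, 9) = 37014131440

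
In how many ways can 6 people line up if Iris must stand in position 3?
Fix one position: (6-1)! = 120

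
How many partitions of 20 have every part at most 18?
Let r_j(i) = number of partitions of i into parts ≤ j, for i = 0..20. r_1(i) = 1 for all i; r_j(i) = r_{j-1}(i) + r_j(i-j). Rows j = 2..18: ≤2: 1 1 2 2 3 3 4 4 5 5 6 6 7 7 8 8 9 9 10 10 11; ≤3: 1 1 2 3 4 5 7 8 10 12 14 16 19 21 24 27 30 33 37 40 44; ≤4: 1 1 2 3 5 6 9 11 15 18 23 27 34 39 47 54 64 72 84 94 108; ≤5: 1 1 2 3 5 7 10 13 18 23 30 37 47 57 70 84 101 119 141 164 192; ≤6: 1 1 2 3 5 7 11 14 20 26 35 44 58 71 90 110 136 163 199 235 282; ≤7: 1 1 2 3 5 7 11 15 21 28 38 49 65 82 105 131 164 201 248 300 364; ≤8: 1 1 2 3 5 7 11 15 22 29 40 52 70 89 116 146 186 230 288 352 434; ≤9: 1 1 2 3 5 7 11 15 22 30 41 54 73 94 123 157 201 252 318 393 488; ≤10: 1 1 2 3 5 7 11 15 22 30 42 55 75 97 128 164 212 267 340 423 530; ≤11: 1 1 2 3 5 7 11 15 22 30 42 56 76 99 131 169 219 278 355 445 560; ≤12: 1 1 2 3 5 7 11 15 22 30 42 56 77 100 133 172 224 285 366 460 582; ≤13: 1 1 2 3 5 7 11 15 22 30 42 56 77 101 134 174 227 290 373 471 597; ≤14: 1 1 2 3 5 7 11 15 22 30 42 56 77 101 135 175 229 293 378 478 608; ≤15: 1 1 2 3 5 7 11 15 22 30 42 56 77 101 135 176 230 295 381 483 615; ≤16: 1 1 2 3 5 7 11 15 22 30 42 56 77 101 135 176 231 296 383 486 620; ≤17: 1 1 2 3 5 7 11 15 22 30 42 56 77 101 135 176 231 297 384 488 623; ≤18: 1 1 2 3 5 7 11 15 22 30 42 56 77 101 135 176 231 297 385 489 625. r_18(20) = 625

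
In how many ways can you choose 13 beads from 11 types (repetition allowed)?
C(13+11-1, 11-1) = C(23, 10) = 1144066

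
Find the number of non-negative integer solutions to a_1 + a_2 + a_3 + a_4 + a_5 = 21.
C(21+5-1, 5-1) = C(25, 4) = 12650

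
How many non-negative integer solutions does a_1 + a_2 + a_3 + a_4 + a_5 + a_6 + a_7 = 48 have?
C(48+7-1, 7-1) = C(54, 6) = 25827165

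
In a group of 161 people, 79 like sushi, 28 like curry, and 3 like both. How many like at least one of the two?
|A∪B| = |A| + |B| - |A∩B| = 79 + 28 - 3 = 104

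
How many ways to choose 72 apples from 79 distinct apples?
C(79,72) = 79!/(72!×7!) = 2898753715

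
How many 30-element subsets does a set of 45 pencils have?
C(45,30) = 45!/(30!×15!) = 344867425584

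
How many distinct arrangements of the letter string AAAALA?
6! / (5! × 1!) = 6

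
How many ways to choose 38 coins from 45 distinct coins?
C(45,38) = 45!/(38!×7!) = 45379620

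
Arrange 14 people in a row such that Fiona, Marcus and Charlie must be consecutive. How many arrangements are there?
Treat the 3 as one block: (14-3+1)! × 3! = 479001600 × 6 = 2874009600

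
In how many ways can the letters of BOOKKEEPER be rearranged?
10! / (1! × 2! × 2! × 3! × 1! × 1!) = 151200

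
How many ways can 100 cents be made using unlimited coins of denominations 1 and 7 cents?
Coefficient of x^100 in 1/(1-x^1) · 1/(1-x^7). Use j coins of 7 for j = 0..⌊100/7⌋ = 14, the rest in 1s: 14 + 1 = 15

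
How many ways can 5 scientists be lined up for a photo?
5! = 120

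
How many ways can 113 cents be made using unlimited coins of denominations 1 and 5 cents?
Coefficient of x^113 in 1/(1-x^1) · 1/(1-x^5). Use j coins of 5 for j = 0..⌊113/5⌋ = 22, the rest in 1s: 22 + 1 = 23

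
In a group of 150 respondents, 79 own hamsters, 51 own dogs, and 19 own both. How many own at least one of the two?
|A∪B| = |A| + |B| - |A∩B| = 79 + 51 - 19 = 111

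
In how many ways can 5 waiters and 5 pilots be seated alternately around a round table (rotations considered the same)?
Fix one of the waiters: (5-1)! ways for the remaining waiters, × 5! ways for the pilots = 24 × 120 = 2880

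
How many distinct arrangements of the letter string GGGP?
4! / (1! × 3!) = 4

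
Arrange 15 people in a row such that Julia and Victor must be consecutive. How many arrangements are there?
Treat the 2 as one block: (15-2+1)! × 2! = 87178291200 × 2 = 174356582400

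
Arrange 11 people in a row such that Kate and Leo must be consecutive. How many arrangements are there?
Treat the 2 as one block: (11-2+1)! × 2! = 3628800 × 2 = 7257600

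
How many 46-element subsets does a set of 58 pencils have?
C(58,46) = 58!/(46!×12!) = 891794789340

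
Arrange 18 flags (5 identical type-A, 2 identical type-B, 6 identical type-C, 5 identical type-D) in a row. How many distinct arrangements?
18! / (5! × 2! × 6! × 5!) = 308756448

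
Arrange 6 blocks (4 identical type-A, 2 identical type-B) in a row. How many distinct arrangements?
6! / (4! × 2!) = 15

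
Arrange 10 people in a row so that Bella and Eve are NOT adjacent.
Total - adjacent = 10! - (10-1)!×2 = 3628800 - 725760 = 2903040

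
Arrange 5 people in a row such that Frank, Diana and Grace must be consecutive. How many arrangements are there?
Treat the 3 as one block: (5-3+1)! × 3! = 6 × 6 = 36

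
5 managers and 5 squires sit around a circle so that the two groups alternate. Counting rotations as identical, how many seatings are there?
Fix one of the managers: (5-1)! ways for the remaining managers, × 5! ways for the squires = 24 × 120 = 2880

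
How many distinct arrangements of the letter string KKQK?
4! / (3! × 1!) = 4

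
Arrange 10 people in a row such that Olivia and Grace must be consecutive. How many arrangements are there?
Treat the 2 as one block: (10-2+1)! × 2! = 362880 × 2 = 725760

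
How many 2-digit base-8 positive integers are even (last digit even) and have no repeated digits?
Last∈{0,2,4,6}. Last=0: 7. Last nonzero: 3×6×P(6,0) = 18. Total = 25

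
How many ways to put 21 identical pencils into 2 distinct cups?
C(21+2-1, 2-1) = C(22, 1) = 22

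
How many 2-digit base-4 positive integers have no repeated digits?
First digit: 3 choices (nonzero). Then descending: 3 × 3 = 9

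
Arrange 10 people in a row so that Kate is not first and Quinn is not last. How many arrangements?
By inclusion-exclusion: 10! - 2×(10-1)! + (10-2)! = 3628800 - 725760 + 40320 = 2943360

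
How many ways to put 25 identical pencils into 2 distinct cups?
C(25+2-1, 2-1) = C(26, 1) = 26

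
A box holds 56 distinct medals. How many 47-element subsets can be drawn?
C(56,47) = 56!/(47!×9!) = 7575968400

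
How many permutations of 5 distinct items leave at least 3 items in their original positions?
Exactly j fixed points: C(5,j)·!(5-j); sum over j ≥ 3 (derangement numbers via !m = (m-1)·(!(m-1) + !(m-2)): !0..!2 = 1, 0, 1). Σ_{j=3}^{5} C(5,j)·!(5-j) = C(5,3)·!2 + C(5,4)·!1 + C(5,5)·!0 = 10·1 + 5·0 + 1·1 = 11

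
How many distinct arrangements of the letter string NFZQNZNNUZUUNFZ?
15! / (4! × 1! × 3! × 5! × 2!) = 37837800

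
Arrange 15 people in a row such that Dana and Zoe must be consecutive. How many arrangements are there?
Treat the 2 as one block: (15-2+1)! × 2! = 87178291200 × 2 = 174356582400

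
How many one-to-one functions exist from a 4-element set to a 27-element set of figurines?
P(27,4) = 27!/(27-4)! = 421200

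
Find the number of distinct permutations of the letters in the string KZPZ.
4! / (1! × 1! × 2!) = 12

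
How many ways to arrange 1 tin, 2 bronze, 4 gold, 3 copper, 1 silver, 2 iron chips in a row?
13! / (1! × 2! × 4! × 3! × 1! × 2!) = 10810800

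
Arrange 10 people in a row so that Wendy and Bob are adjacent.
Treat as block: (10-1)! × 2! = 362880 × 2 = 725760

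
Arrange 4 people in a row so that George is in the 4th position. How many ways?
Fix one position: (4-1)! = 6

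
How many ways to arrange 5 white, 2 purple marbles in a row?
7! / (5! × 2!) = 21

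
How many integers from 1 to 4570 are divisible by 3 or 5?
⌊4570/3⌋ + ⌊4570/5⌋ - ⌊4570/15⌋ = 1523 + 914 - 304 = 2133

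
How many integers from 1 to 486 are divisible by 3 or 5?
⌊486/3⌋ + ⌊486/5⌋ - ⌊486/15⌋ = 162 + 97 - 32 = 227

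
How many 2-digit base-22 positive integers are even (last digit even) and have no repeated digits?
Last∈{0,2,4,6,8,10,12,14,16,18,20}. Last=0: 21. Last nonzero: 10×20×P(20,0) = 200. Total = 221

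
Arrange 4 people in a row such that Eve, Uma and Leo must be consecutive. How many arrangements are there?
Treat the 3 as one block: (4-3+1)! × 3! = 2 × 6 = 12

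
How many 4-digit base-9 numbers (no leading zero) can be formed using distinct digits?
First digit: 8 choices (nonzero). Then descending: 8 × 8 × 7 × 6 = 2688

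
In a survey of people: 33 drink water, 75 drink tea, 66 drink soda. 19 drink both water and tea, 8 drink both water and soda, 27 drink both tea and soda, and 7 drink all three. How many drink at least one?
|A∪B∪C| = 33+75+66-19-8-27+7 = 127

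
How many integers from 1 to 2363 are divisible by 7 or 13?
⌊2363/7⌋ + ⌊2363/13⌋ - ⌊2363/91⌋ = 337 + 181 - 25 = 493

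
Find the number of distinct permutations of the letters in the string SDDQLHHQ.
8! / (2! × 2! × 1! × 2! × 1!) = 5040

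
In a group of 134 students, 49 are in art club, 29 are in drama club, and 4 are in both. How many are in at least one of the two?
|A∪B| = |A| + |B| - |A∩B| = 49 + 29 - 4 = 74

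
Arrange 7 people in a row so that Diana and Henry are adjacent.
Treat as block: (7-1)! × 2! = 720 × 2 = 1440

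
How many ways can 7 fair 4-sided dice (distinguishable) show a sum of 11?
Coefficient of x^11 in (x + x² + ... + x^4)^7. By inclusion-exclusion on dice exceeding 4: Σ_j (-1)^j C(7,j)·C(11-1-4j, 6) = C(7,0)·C(10,6) - C(7,1)·C(6,6) = 1·210 - 7·1 = 203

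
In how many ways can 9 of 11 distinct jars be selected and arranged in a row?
P(11,9) = 11!/(11-9)! = 19958400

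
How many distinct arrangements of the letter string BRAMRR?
6! / (1! × 1! × 1! × 3!) = 120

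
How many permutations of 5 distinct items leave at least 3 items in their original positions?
Exactly j fixed points: C(5,j)·!(5-j); sum over j ≥ 3 (derangement numbers via !m = (m-1)·(!(m-1) + !(m-2)): !0..!2 = 1, 0, 1). Σ_{j=3}^{5} C(5,j)·!(5-j) = C(5,3)·!2 + C(5,4)·!1 + C(5,5)·!0 = 10·1 + 5·0 + 1·1 = 11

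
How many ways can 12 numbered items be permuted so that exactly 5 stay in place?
Choose the 5 fixed points C(12,5) = 792, derange the rest: !7 = Σ_{j=0}^{7} (-1)^j·7!/j! = 5040 - 5040 + 2520 - 840 + 210 - 42 + 7 - 1 = 1854. Product = 792 × 1854 = 1468368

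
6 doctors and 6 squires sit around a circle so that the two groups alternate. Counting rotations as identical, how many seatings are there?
Fix one of the doctors: (6-1)! ways for the remaining doctors, × 6! ways for the squires = 120 × 720 = 86400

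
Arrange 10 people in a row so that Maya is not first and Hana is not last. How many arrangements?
By inclusion-exclusion: 10! - 2×(10-1)! + (10-2)! = 3628800 - 725760 + 40320 = 2943360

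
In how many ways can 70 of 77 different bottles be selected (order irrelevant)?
C(77,70) = 77!/(70!×7!) = 2404808340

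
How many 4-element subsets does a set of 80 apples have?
C(80,4) = 80!/(4!×76!) = 1581580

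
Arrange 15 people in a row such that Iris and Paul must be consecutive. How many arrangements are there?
Treat the 2 as one block: (15-2+1)! × 2! = 87178291200 × 2 = 174356582400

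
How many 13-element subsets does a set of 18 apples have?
C(18,13) = 18!/(13!×5!) = 8568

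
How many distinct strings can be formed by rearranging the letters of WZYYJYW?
7! / (2! × 3! × 1! × 1!) = 420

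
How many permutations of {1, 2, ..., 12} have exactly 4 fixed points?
Choose the 4 fixed points C(12,4) = 495, derange the rest: !8 = Σ_{j=0}^{8} (-1)^j·8!/j! = 40320 - 40320 + 20160 - 6720 + 1680 - 336 + 56 - 8 + 1 = 14833. Product = 495 × 14833 = 7342335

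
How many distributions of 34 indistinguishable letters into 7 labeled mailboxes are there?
C(34+7-1, 7-1) = C(40, 6) = 3838380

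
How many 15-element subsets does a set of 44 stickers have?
C(44,15) = 44!/(15!×29!) = 229911617056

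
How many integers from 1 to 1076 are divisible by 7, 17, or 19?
⌊1076/7⌋+⌊1076/17⌋+⌊1076/19⌋ - ⌊1076/119⌋-⌊1076/133⌋-⌊1076/323⌋ + ⌊1076/2261⌋ = 153+63+56 - 9-8-3 + 0 = 252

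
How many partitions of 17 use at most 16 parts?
By conjugation, equals partitions of 17 into parts ≤ 16. Let r_j(i) = number of partitions of i into parts ≤ j, for i = 0..17. r_1(i) = 1 for all i; r_j(i) = r_{j-1}(i) + r_j(i-j). Rows j = 2..16: ≤2: 1 1 2 2 3 3 4 4 5 5 6 6 7 7 8 8 9 9; ≤3: 1 1 2 3 4 5 7 8 10 12 14 16 19 21 24 27 30 33; ≤4: 1 1 2 3 5 6 9 11 15 18 23 27 34 39 47 54 64 72; ≤5: 1 1 2 3 5 7 10 13 18 23 30 37 47 57 70 84 101 119; ≤6: 1 1 2 3 5 7 11 14 20 26 35 44 58 71 90 110 136 163; ≤7: 1 1 2 3 5 7 11 15 21 28 38 49 65 82 105 131 164 201; ≤8: 1 1 2 3 5 7 11 15 22 29 40 52 70 89 116 146 186 230; ≤9: 1 1 2 3 5 7 11 15 22 30 41 54 73 94 123 157 201 252; ≤10: 1 1 2 3 5 7 11 15 22 30 42 55 75 97 128 164 212 267; ≤11: 1 1 2 3 5 7 11 15 22 30 42 56 76 99 131 169 219 278; ≤12: 1 1 2 3 5 7 11 15 22 30 42 56 77 100 133 172 224 285; ≤13: 1 1 2 3 5 7 11 15 22 30 42 56 77 101 134 174 227 290; ≤14: 1 1 2 3 5 7 11 15 22 30 42 56 77 101 135 175 229 293; ≤15: 1 1 2 3 5 7 11 15 22 30 42 56 77 101 135 176 230 295; ≤16: 1 1 2 3 5 7 11 15 22 30 42 56 77 101 135 176 231 296. r_16(17) = 296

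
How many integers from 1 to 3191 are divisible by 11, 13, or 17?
⌊3191/11⌋+⌊3191/13⌋+⌊3191/17⌋ - ⌊3191/143⌋-⌊3191/187⌋-⌊3191/221⌋ + ⌊3191/2431⌋ = 290+245+187 - 22-17-14 + 1 = 670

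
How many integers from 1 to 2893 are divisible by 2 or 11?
⌊2893/2⌋ + ⌊2893/11⌋ - ⌊2893/22⌋ = 1446 + 263 - 131 = 1578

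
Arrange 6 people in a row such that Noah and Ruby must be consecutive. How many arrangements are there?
Treat the 2 as one block: (6-2+1)! × 2! = 120 × 2 = 240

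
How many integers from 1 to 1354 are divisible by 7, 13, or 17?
⌊1354/7⌋+⌊1354/13⌋+⌊1354/17⌋ - ⌊1354/91⌋-⌊1354/119⌋-⌊1354/221⌋ + ⌊1354/1547⌋ = 193+104+79 - 14-11-6 + 0 = 345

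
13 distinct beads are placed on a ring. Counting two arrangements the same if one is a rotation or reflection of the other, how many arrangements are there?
(13-1)!/2 = 479001600/2 = 239500800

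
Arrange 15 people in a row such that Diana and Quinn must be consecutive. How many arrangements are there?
Treat the 2 as one block: (15-2+1)! × 2! = 87178291200 × 2 = 174356582400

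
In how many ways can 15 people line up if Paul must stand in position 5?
Fix one position: (15-1)! = 87178291200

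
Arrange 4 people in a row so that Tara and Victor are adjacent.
Treat as block: (4-1)! × 2! = 6 × 2 = 12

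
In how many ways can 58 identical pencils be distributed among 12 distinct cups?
C(58+12-1, 12-1) = C(69, 11) = 1823810410032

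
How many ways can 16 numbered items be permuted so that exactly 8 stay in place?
Choose the 8 fixed points C(16,8) = 12870, derange the rest: !8 = Σ_{j=0}^{8} (-1)^j·8!/j! = 40320 - 40320 + 20160 - 6720 + 1680 - 336 + 56 - 8 + 1 = 14833. Product = 12870 × 14833 = 190900710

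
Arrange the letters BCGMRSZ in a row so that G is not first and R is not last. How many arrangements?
By inclusion-exclusion: 7! - 2×(7-1)! + (7-2)! = 5040 - 1440 + 120 = 3720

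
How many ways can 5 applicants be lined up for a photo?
5! = 120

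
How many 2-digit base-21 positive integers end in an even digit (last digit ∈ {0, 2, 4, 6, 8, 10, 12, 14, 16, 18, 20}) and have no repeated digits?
Last∈{0,2,4,6,8,10,12,14,16,18,20}. Last=0: 20. Last nonzero: 10×19×P(19,0) = 190. Total = 210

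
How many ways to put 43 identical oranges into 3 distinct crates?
C(43+3-1, 3-1) = C(45, 2) = 990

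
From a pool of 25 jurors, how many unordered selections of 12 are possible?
C(25,12) = 25!/(12!×13!) = 5200300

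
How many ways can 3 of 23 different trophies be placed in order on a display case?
P(23,3) = 23!/(23-3)! = 10626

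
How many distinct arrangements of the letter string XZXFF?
5! / (2! × 2! × 1!) = 30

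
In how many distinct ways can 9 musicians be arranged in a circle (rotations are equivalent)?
Circular: fix one position, arrange the rest. (9-1)! = 40320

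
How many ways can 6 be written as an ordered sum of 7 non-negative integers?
C(6+7-1, 7-1) = C(12, 6) = 924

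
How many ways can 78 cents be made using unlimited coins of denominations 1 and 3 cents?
Coefficient of x^78 in 1/(1-x^1) · 1/(1-x^3). Use j coins of 3 for j = 0..⌊78/3⌋ = 26, the rest in 1s: 26 + 1 = 27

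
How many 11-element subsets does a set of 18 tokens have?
C(18,11) = 18!/(11!×7!) = 31824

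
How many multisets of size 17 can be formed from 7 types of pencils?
C(17+7-1, 7-1) = C(23, 6) = 100947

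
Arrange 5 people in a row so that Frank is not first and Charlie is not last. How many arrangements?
By inclusion-exclusion: 5! - 2×(5-1)! + (5-2)! = 120 - 48 + 6 = 78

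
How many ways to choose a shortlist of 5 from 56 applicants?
C(56,5) = 56!/(5!×51!) = 3819816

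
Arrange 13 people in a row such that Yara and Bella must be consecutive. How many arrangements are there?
Treat the 2 as one block: (13-2+1)! × 2! = 479001600 × 2 = 958003200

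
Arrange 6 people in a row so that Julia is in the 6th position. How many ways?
Fix one position: (6-1)! = 120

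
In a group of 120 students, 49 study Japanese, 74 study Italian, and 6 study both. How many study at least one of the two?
|A∪B| = |A| + |B| - |A∩B| = 49 + 74 - 6 = 117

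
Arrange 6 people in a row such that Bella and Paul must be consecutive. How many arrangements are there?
Treat the 2 as one block: (6-2+1)! × 2! = 120 × 2 = 240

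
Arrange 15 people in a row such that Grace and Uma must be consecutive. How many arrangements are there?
Treat the 2 as one block: (15-2+1)! × 2! = 87178291200 × 2 = 174356582400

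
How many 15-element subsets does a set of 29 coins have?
C(29,15) = 29!/(15!×14!) = 77558760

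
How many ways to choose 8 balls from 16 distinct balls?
C(16,8) = 16!/(8!×8!) = 12870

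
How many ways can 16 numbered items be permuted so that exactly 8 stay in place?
Choose the 8 fixed points C(16,8) = 12870, derange the rest: !8 = Σ_{j=0}^{8} (-1)^j·8!/j! = 40320 - 40320 + 20160 - 6720 + 1680 - 336 + 56 - 8 + 1 = 14833. Product = 12870 × 14833 = 190900710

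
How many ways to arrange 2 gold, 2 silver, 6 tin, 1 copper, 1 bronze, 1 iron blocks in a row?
13! / (2! × 2! × 6! × 1! × 1! × 1!) = 2162160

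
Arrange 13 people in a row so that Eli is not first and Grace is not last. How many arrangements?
By inclusion-exclusion: 13! - 2×(13-1)! + (13-2)! = 6227020800 - 958003200 + 39916800 = 5308934400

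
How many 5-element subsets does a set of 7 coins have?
C(7,5) = 7!/(5!×2!) = 21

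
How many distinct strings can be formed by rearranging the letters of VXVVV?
5! / (1! × 4!) = 5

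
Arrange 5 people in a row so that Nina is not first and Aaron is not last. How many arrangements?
By inclusion-exclusion: 5! - 2×(5-1)! + (5-2)! = 120 - 48 + 6 = 78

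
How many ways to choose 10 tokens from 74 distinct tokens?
C(74,10) = 74!/(10!×64!) = 718406958841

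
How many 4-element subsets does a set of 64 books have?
C(64,4) = 64!/(4!×60!) = 635376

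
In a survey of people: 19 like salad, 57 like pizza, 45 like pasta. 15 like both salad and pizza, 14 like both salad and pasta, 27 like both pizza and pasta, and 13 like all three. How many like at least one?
|A∪B∪C| = 19+57+45-15-14-27+13 = 78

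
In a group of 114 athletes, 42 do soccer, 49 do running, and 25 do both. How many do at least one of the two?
|A∪B| = |A| + |B| - |A∩B| = 42 + 49 - 25 = 66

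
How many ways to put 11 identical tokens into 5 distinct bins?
C(11+5-1, 5-1) = C(15, 4) = 1365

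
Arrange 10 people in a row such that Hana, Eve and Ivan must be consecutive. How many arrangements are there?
Treat the 3 as one block: (10-3+1)! × 3! = 40320 × 6 = 241920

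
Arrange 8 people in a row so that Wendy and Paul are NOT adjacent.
Total - adjacent = 8! - (8-1)!×2 = 40320 - 10080 = 30240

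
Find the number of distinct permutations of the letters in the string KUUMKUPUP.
9! / (2! × 2! × 1! × 4!) = 3780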